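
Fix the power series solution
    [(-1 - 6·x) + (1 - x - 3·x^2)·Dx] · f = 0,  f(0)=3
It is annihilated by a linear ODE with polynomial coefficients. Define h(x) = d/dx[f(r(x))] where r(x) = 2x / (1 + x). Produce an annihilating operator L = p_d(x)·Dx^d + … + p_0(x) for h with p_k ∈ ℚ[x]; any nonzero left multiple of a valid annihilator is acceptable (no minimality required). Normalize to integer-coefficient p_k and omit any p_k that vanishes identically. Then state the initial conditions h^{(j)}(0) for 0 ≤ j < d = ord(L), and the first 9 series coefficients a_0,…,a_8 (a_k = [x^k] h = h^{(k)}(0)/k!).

L = (14 + 78·x + 546·x^2 + 338·x^3) + (-1 - 14·x + 182·x^3 + 169·x^4)·Dx  (order 1).
h: a_k = 6, 84, 234, 2184, 5070, 42588, 92274, 738192, 1542294, …
ICs: h(0) = 6.

f: a_k = 3, 3, 12, 21, 57, 120, 291, 651, 1524, …
Change of var in L_f (x↦r) gives L₀.
h₀' ⇒ L via d/dx closure of L₀.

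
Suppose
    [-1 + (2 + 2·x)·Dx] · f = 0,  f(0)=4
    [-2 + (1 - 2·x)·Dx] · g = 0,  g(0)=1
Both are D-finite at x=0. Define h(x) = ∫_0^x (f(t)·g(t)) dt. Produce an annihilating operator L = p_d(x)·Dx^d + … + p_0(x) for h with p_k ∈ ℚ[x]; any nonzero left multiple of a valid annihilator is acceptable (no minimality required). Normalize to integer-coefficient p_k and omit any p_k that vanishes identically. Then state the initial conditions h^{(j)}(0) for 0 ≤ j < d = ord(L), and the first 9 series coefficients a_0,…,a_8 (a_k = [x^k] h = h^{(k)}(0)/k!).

L = (5 + 2·x)·Dx + (-2 + 2·x + 4·x^2)·Dx^2  (order 2).
h: a_k = 0, 4, 5, 13/2, 157/16, 2507/160, 3345/128, 80259/1792, 321069/4096, …
ICs: h(0) = 0, h′(0) = 4.

f: a_k = 4, 2, -1/2, 1/4, -5/32, 7/64, -21/256, 33/512, -429/8192, …
g: a_k = 1, 2, 4, 8, 16, 32, 64, 128, 256, …
h₀=f·g: eliminate ⇒ L₀, order ≤ 1·1.
Integrate: L := L₀·Dx.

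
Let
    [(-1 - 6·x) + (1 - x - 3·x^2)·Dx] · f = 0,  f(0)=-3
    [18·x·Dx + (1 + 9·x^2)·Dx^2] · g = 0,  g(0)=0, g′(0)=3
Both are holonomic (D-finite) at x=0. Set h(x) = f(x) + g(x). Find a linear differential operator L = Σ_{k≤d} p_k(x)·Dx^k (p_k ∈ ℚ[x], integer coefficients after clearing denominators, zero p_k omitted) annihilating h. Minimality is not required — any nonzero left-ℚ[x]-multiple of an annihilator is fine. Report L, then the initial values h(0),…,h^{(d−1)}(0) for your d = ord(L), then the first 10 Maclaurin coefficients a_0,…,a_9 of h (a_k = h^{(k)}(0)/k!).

f: a_k = -3, -3, -12, -21, -57, -120, -291, -651, -1524, -3477, …
g: a_k = 0, 3, 0, -9, 0, 243/5, 0, -2187/7, 0, 2187, …
Sum ⇒ L₀ = lclm(L_f,L_g) in ℚ(x)⟨Dx⟩.
L = (-72 + 288·x + 4428·x^2 + 9720·x^3 + 33534·x^4 + 13122·x^6)·Dx + (30 + 180·x + 144·x^2 + 1728·x^3 + 9153·x^4 + 23814·x^5 + 2187·x^6 + 13122·x^7)·Dx^2 + (-4 - 14·x - 114·x^2 + 36·x^3 - 459·x^4 + 1539·x^5 + 2430·x^6 + 729·x^7 + 2187·x^8)·Dx^3  (order 3).
h: a_k = -3, 0, -12, -30, -57, -357/5, -291, -6744/7, -1524, -1290, …
ICs: h(0) = -3, h′(0) = 0, h′′(0) = -24.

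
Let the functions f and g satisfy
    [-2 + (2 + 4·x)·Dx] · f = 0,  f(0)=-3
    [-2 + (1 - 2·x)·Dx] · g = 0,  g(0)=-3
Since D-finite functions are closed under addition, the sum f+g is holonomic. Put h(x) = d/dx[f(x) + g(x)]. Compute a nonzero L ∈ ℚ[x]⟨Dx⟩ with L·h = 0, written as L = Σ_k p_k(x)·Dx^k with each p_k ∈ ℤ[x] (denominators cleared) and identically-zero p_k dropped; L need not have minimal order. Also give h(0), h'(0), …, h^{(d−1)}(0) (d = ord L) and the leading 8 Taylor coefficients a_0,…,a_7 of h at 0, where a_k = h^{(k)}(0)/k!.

f: a_k = -3, -3, 3/2, -3/2, 15/8, -21/8, 63/16, -99/16, …
g: a_k = -3, -6, -12, -24, -48, -96, -192, -384, …
Sum ⇒ L₀ = lclm(L_f,L_g) in ℚ(x)⟨Dx⟩.
Differentiate: ansatz ord ≤ ord L₀ ⇒ L.
L = (-36 - 24·x) + (-21 - 108·x - 84·x^2)·Dx + (5 + 6·x - 20·x^2 - 24·x^3)·Dx^2  (order 2).
h: a_k = -9, -21, -153/2, -369/2, -3945/8, -9027/8, -43701/16, -97017/16, …
ICs: h(0) = -9, h′(0) = -21.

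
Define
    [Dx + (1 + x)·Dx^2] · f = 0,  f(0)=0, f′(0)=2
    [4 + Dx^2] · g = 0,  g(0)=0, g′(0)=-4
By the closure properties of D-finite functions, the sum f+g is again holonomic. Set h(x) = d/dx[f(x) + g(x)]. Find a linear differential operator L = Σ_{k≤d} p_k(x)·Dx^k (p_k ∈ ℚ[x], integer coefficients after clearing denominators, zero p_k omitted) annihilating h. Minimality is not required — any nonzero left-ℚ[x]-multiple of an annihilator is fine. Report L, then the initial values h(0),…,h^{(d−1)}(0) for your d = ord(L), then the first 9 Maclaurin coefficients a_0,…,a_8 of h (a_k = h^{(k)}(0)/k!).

L = (20 + 16·x + 8·x^2) + (12 + 28·x + 24·x^2 + 8·x^3)·Dx + (5 + 4·x + 2·x^2)·Dx^2 + (3 + 7·x + 6·x^2 + 2·x^3)·Dx^3  (order 3).
h: a_k = -2, -2, 10, -2, -2/3, -2, 106/45, -2, 622/315, …
ICs: h(0) = -2, h′(0) = -2, h′′(0) = 20.

f: a_k = 0, 2, -1, 2/3, -1/2, 2/5, -1/3, 2/7, -1/4, …
g: a_k = 0, -4, 0, 8/3, 0, -8/15, 0, 16/315, 0, …
Weyl lclm of L_f,L_g ⇒ L₀ (ord ≤ 4).
h₀' ⇒ L via d/dx closure of L₀.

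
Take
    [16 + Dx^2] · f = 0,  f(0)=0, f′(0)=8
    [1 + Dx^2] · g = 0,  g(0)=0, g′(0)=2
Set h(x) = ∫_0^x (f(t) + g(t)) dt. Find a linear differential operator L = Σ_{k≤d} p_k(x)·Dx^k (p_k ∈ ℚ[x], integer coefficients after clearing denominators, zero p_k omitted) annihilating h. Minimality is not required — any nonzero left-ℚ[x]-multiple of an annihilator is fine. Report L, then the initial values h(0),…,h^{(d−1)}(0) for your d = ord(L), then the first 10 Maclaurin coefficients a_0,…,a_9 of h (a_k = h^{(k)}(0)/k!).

L = 16·Dx + 17·Dx^3 + Dx^5  (order 5).
h: a_k = 0, 0, 5, 0, -65/12, 0, 205/72, 0, -3277/4032, 0, …
ICs: h(0) = 0, h′(0) = 0, h′′(0) = 10, h′′′(0) = 0, h′′′′(0) = -130.

f: a_k = 0, 8, 0, -64/3, 0, 256/15, 0, -2048/315, 0, 4096/2835, …
g: a_k = 0, 2, 0, -1/3, 0, 1/60, 0, -1/2520, 0, 1/181440, …
f+g: L₀ = lclm(L_f,L_g), ord ≤ 2+2.
h=∫h₀ ⇒ L = L₀·Dx.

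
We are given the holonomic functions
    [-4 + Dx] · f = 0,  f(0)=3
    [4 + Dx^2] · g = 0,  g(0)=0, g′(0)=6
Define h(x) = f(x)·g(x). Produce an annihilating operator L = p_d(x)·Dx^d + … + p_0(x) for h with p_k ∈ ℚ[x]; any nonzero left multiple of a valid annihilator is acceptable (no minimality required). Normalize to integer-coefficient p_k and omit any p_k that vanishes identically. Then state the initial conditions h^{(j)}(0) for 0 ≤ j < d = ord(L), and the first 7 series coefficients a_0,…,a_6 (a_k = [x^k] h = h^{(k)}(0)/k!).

f: a_k = 3, 12, 24, 32, 32, 128/5, 256/15, …
g: a_k = 0, 6, 0, -4, 0, 4/5, 0, …
Sym-product of L_f,L_g gives L₀ (≤ ord 2).
L = 20 - 8·Dx + Dx^2  (order 2).
h: a_k = 0, 18, 72, 132, 144, 492/5, 176/5, …
ICs: h(0) = 0, h′(0) = 18.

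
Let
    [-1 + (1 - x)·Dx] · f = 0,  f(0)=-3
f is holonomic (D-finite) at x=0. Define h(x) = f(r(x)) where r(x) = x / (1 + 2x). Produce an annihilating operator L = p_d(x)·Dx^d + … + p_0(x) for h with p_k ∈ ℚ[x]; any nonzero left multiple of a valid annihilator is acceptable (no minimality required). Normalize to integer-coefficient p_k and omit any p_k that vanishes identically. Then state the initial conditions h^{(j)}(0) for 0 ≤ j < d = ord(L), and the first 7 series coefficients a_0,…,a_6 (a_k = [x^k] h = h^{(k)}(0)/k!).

L = -1 + (1 + 3·x + 2·x^2)·Dx  (order 1).
h: a_k = -3, -3, 3, -3, 3, -3, 3, …
ICs: h(0) = -3.

f: a_k = -3, -3, -3, -3, -3, -3, -3, …
Change of var in L_f (x↦r) gives L₀.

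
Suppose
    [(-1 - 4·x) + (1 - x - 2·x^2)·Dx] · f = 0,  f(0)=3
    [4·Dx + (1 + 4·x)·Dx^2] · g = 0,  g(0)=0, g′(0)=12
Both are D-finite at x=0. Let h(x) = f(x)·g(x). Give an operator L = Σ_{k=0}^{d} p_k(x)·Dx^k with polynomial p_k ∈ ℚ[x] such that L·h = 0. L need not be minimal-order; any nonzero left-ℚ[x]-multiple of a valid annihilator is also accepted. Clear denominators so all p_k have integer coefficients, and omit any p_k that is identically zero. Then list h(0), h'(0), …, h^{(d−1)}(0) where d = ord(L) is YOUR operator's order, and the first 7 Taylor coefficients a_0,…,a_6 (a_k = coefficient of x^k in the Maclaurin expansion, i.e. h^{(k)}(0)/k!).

f: a_k = 3, 3, 9, 15, 33, 63, 129, …
g: a_k = 0, 12, -24, 64, -192, 3072/5, -2048, …
Sym-product of L_f,L_g gives L₀ (≤ ord 2).
L = (8 + 32·x) + (-2 + 20·x + 40·x^2)·Dx + (-1 - 3·x + 6·x^2 + 8·x^3)·Dx^2  (order 2).
h: a_k = 0, 36, -36, 228, -420, 9396/5, -25524/5, …
ICs: h(0) = 0, h′(0) = 36.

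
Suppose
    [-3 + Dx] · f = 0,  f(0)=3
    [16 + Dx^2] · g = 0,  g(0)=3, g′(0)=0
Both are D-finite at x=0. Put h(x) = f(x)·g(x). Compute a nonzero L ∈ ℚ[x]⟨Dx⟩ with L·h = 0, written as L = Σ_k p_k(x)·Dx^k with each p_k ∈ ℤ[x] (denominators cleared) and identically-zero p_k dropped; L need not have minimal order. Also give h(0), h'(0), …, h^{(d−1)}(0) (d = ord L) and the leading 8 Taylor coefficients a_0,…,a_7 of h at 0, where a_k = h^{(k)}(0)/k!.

f: a_k = 3, 9, 27/2, 27/2, 81/8, 243/40, 243/80, 729/560, …
g: a_k = 3, 0, -24, 0, 32, 0, -256/15, 0, …
Product ⇒ symmetric product L₀, ord ≤ 2.
L = 25 - 6·Dx + Dx^2  (order 2).
h: a_k = 9, 27, -63/2, -351/2, -1581/8, -711/40, 11753/80, 76443/560, …
ICs: h(0) = 9, h′(0) = 27.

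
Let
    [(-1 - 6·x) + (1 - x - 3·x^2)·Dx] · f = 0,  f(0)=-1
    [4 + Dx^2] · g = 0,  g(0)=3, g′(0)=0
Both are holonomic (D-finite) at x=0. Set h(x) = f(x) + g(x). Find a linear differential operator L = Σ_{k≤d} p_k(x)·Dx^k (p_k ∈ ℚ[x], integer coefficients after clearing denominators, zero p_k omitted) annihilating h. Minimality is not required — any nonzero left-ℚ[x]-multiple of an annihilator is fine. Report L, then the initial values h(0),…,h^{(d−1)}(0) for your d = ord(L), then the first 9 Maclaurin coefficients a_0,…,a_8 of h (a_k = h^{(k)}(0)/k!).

f: a_k = -1, -1, -4, -7, -19, -40, -97, -217, -508, …
g: a_k = 3, 0, -6, 0, 2, 0, -4/15, 0, 2/105, …
f+g: L₀ = lclm(L_f,L_g), ord ≤ 1+2.
L = (92 + 608·x + 512·x^2 + 1104·x^3 + 360·x^4 + 432·x^5) + (-24 + 4·x + 24·x^2 + 80·x^3 + 180·x^4 + 216·x^5 + 216·x^6)·Dx + (23 + 152·x + 128·x^2 + 276·x^3 + 90·x^4 + 108·x^5)·Dx^2 + (-6 + x + 6·x^2 + 20·x^3 + 45·x^4 + 54·x^5 + 54·x^6)·Dx^3  (order 3).
h: a_k = 2, -1, -10, -7, -17, -40, -1459/15, -217, -53338/105, …
ICs: h(0) = 2, h′(0) = -1, h′′(0) = -20.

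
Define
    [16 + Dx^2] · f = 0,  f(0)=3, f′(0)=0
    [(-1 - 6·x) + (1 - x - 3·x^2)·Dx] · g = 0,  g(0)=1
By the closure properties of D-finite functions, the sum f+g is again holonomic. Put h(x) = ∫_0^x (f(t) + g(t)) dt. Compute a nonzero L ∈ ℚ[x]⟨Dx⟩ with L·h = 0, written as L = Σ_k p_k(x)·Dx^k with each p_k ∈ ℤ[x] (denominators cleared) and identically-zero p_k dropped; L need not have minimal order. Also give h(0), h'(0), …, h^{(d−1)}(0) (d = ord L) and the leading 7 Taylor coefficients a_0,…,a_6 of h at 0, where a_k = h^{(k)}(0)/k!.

L = (-464 - 2816·x - 416·x^2 - 2112·x^3 - 5760·x^4 - 6912·x^5)·Dx + (192 - 304·x - 672·x^2 + 1312·x^3 + 1008·x^4 - 3456·x^5 - 3456·x^6)·Dx^2 + (-29 - 176·x - 26·x^2 - 132·x^3 - 360·x^4 - 432·x^5)·Dx^3 + (12 - 19·x - 42·x^2 + 82·x^3 + 63·x^4 - 216·x^5 - 216·x^6)·Dx^4  (order 4).
h: a_k = 0, 4, 1/2, -20/3, 7/4, 51/5, 20/3, …
ICs: h(0) = 0, h′(0) = 4, h′′(0) = 1, h′′′(0) = -40.

f: a_k = 3, 0, -24, 0, 32, 0, -256/15, …
g: a_k = 1, 1, 4, 7, 19, 40, 97, …
f+g: L₀ = lclm(L_f,L_g), ord ≤ 2+1.
Integrate: L := L₀·Dx.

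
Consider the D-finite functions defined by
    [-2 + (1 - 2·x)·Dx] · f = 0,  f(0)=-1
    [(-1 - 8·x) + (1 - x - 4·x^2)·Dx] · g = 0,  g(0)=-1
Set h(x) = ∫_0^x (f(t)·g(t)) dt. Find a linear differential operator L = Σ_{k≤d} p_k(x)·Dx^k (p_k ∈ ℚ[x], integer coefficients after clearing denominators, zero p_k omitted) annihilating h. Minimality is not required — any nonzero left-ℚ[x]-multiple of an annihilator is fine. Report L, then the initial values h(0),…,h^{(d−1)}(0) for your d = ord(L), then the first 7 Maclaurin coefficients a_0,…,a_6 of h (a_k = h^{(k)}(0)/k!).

L = (-3 - 4·x + 24·x^2)·Dx + (1 - 3·x - 2·x^2 + 8·x^3)·Dx^2  (order 2).
h: a_k = 0, 1, 3/2, 11/3, 31/4, 91/5, 247/6, …
ICs: h(0) = 0, h′(0) = 1.

f: a_k = -1, -2, -4, -8, -16, -32, -64, …
g: a_k = -1, -1, -5, -9, -29, -65, -181, …
f·g: L₀ = L_f ⊗_s L_g, ord ≤ 1·1.
Integrate: L := L₀·Dx.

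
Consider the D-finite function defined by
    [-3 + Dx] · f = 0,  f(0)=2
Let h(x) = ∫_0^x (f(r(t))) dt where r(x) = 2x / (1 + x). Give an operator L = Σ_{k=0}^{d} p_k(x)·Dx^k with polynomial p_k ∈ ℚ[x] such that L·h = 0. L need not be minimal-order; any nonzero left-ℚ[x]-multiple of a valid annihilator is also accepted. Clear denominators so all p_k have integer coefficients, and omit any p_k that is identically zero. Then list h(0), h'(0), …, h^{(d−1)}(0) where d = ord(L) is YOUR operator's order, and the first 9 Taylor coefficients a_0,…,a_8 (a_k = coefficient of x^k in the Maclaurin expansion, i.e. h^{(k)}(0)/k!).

L = -6·Dx + (1 + 2·x + x^2)·Dx^2  (order 2).
h: a_k = 0, 2, 6, 8, 3, -12/5, -2/5, 48/35, -57/70, …
ICs: h(0) = 0, h′(0) = 2.

f: a_k = 2, 6, 9, 9, 27/4, 81/20, 81/40, 243/280, 729/2240, …
Substitute x→r, Dx→(1/r')Dx; clear ⇒ L₀.
∫: right-multiply L₀ by Dx.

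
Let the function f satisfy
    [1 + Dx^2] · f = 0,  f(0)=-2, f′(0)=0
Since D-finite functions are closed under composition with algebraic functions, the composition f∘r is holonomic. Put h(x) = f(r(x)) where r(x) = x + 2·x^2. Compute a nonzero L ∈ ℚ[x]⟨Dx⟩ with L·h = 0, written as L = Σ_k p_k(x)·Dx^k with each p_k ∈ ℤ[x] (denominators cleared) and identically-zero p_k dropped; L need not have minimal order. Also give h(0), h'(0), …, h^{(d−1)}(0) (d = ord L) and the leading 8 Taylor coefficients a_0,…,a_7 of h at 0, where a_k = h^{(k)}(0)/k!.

f: a_k = -2, 0, 1, 0, -1/12, 0, 1/360, 0, …
f∘r: x↦r, Dx↦Dx/r' in L_f ⇒ L₀.
L = (1 + 12·x + 48·x^2 + 64·x^3) - 4·Dx + (1 + 4·x)·Dx^2  (order 2).
h: a_k = -2, 0, 1, 4, 47/12, -2/3, -719/360, -79/30, …
ICs: h(0) = -2, h′(0) = 0.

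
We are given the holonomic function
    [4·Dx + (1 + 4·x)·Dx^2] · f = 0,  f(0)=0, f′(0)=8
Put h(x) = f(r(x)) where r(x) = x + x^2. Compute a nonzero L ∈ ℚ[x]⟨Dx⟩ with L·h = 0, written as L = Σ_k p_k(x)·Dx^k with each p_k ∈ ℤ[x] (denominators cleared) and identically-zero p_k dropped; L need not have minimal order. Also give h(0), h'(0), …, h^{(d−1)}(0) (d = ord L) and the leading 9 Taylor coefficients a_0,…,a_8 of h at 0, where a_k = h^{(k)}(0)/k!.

L = 2·Dx + (1 + 2·x)·Dx^2  (order 2).
h: a_k = 0, 8, -8, 32/3, -16, 128/5, -128/3, 512/7, -128, …
ICs: h(0) = 0, h′(0) = 8.

f: a_k = 0, 8, -16, 128/3, -128, 2048/5, -4096/3, 32768/7, -16384, …
Substitute x→r, Dx→(1/r')Dx; clear ⇒ L₀.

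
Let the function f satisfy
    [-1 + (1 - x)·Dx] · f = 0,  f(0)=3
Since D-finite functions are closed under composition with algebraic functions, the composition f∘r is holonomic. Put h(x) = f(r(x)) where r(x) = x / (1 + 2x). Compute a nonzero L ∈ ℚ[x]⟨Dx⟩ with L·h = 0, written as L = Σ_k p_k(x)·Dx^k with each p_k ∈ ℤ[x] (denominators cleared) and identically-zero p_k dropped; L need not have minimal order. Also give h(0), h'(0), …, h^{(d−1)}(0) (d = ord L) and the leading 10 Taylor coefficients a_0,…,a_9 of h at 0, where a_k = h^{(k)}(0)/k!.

f: a_k = 3, 3, 3, 3, 3, 3, 3, 3, 3, 3, …
Change of var in L_f (x↦r) gives L₀.
L = -1 + (1 + 3·x + 2·x^2)·Dx  (order 1).
h: a_k = 3, 3, -3, 3, -3, 3, -3, 3, -3, 3, …
ICs: h(0) = 3.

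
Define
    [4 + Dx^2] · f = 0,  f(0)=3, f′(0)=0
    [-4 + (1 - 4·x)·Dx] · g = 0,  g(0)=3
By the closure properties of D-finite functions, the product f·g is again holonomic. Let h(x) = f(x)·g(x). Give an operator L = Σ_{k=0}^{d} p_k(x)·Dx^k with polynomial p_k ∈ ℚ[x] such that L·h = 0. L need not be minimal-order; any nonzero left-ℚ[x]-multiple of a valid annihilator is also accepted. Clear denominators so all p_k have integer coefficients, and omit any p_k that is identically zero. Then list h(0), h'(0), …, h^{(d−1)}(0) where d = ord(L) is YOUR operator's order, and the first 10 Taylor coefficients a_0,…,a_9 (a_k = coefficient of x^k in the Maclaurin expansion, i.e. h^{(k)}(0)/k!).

L = (-4 + 16·x) + 8·Dx + (-1 + 4·x)·Dx^2  (order 2).
h: a_k = 9, 36, 126, 504, 2022, 8088, 161756/5, 647024/5, 18116674/35, 72466696/35, …
ICs: h(0) = 9, h′(0) = 36.

f: a_k = 3, 0, -6, 0, 2, 0, -4/15, 0, 2/105, 0, …
g: a_k = 3, 12, 48, 192, 768, 3072, 12288, 49152, 196608, 786432, …
Sym-product of L_f,L_g gives L₀ (≤ ord 2).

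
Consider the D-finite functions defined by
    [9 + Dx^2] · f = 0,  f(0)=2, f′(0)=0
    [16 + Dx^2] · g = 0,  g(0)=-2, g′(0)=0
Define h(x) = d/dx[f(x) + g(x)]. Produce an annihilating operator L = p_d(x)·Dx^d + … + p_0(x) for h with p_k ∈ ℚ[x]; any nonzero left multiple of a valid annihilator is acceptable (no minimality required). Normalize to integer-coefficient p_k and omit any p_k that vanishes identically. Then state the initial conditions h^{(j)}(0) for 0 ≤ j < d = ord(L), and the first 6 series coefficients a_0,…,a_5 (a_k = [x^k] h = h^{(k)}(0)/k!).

f: a_k = 2, 0, -9, 0, 27/4, 0, …
g: a_k = -2, 0, 16, 0, -64/3, 0, …
h₀=f+g: left-lcm gives L₀, ord ≤ 4.
h=h₀': d/dx-closure on L₀ ⇒ L.
L = 144 + 25·Dx^2 + Dx^4  (order 4).
h: a_k = 0, 14, 0, -175/3, 0, 3367/60, …
ICs: h(0) = 0, h′(0) = 14, h′′(0) = 0, h′′′(0) = -350.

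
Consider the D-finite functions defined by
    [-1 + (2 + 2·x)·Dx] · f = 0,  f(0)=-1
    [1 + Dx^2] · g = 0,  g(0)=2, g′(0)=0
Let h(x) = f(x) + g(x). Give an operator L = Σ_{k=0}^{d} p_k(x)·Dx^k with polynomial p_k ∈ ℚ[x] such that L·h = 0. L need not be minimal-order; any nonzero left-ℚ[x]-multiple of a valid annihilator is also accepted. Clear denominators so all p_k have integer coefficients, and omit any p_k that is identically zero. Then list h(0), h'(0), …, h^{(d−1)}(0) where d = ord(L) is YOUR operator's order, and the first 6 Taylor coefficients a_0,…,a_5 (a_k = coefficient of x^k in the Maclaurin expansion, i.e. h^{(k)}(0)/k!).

f: a_k = -1, -1/2, 1/8, -1/16, 5/128, -7/256, …
g: a_k = 2, 0, -1, 0, 1/12, 0, …
Weyl lclm of L_f,L_g ⇒ L₀ (ord ≤ 3).
L = (-7 - 8·x - 4·x^2) + (6 + 22·x + 24·x^2 + 8·x^3)·Dx + (-7 - 8·x - 4·x^2)·Dx^2 + (6 + 22·x + 24·x^2 + 8·x^3)·Dx^3  (order 3).
h: a_k = 1, -1/2, -7/8, -1/16, 47/384, -7/256, …
ICs: h(0) = 1, h′(0) = -1/2, h′′(0) = -7/4.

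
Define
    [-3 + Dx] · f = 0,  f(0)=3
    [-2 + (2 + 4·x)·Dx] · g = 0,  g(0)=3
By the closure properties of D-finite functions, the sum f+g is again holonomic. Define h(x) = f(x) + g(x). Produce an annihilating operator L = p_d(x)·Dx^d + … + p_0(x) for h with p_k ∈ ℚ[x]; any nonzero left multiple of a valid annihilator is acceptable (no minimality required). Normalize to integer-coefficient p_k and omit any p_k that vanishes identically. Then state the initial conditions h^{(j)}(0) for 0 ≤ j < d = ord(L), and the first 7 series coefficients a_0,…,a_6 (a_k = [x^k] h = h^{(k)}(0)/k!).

f: a_k = 3, 9, 27/2, 27/2, 81/8, 243/40, 243/80, …
g: a_k = 3, 3, -3/2, 3/2, -15/8, 21/8, -63/16, …
f+g: L₀ = lclm(L_f,L_g), ord ≤ 1+1.
L = (12 + 18·x) + (-10 - 36·x - 36·x^2)·Dx + (2 + 10·x + 12·x^2)·Dx^2  (order 2).
h: a_k = 6, 12, 12, 15, 33/4, 87/10, -9/10, …
ICs: h(0) = 6, h′(0) = 12.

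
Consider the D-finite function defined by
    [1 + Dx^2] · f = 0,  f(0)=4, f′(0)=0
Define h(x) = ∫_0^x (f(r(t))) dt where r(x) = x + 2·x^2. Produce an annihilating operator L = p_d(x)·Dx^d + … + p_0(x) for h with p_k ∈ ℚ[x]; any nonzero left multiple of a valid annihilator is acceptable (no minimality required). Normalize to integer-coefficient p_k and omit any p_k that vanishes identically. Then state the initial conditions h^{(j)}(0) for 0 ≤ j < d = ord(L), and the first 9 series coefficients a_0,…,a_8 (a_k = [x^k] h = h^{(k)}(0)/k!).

L = (1 + 12·x + 48·x^2 + 64·x^3)·Dx - 4·Dx^2 + (1 + 4·x)·Dx^3  (order 3).
h: a_k = 0, 4, 0, -2/3, -2, -47/30, 2/9, 719/1260, 79/120, …
ICs: h(0) = 0, h′(0) = 4, h′′(0) = 0.

f: a_k = 4, 0, -2, 0, 1/6, 0, -1/180, 0, 1/10080, …
L₀ from L_f via x↦r, Dx↦r'^{-1}Dx.
h=∫₀ˣh₀: take L = L₀·Dx.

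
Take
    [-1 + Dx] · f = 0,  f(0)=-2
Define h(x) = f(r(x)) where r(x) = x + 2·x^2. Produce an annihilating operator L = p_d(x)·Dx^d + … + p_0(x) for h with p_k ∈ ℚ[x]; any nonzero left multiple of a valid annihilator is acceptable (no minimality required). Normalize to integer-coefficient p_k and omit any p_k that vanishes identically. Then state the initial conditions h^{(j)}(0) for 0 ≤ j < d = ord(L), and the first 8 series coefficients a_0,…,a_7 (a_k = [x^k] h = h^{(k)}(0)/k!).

f: a_k = -2, -2, -1, -1/3, -1/12, -1/60, -1/360, -1/2520, …
Substitute x→r, Dx→(1/r')Dx; clear ⇒ L₀.
L = (-1 - 4·x) + Dx  (order 1).
h: a_k = -2, -2, -5, -13/3, -73/12, -281/60, -1741/360, -1697/504, …
ICs: h(0) = -2.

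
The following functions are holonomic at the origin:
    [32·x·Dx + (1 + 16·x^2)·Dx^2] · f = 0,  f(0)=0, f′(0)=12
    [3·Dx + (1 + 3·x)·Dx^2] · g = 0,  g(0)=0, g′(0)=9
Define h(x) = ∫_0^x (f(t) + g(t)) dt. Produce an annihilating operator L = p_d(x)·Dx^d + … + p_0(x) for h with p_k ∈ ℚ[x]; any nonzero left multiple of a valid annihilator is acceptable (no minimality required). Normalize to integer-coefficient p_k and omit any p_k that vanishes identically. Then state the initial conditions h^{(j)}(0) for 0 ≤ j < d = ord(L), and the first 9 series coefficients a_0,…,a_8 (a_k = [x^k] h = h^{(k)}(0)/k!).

f: a_k = 0, 12, 0, -64, 0, 3072/5, 0, -49152/7, 0, …
g: a_k = 0, 9, -27/2, 27, -243/4, 729/5, -729/2, 6561/7, -19683/8, …
Sum ⇒ L₀ = lclm(L_f,L_g) in ℚ(x)⟨Dx⟩.
Integrate: L := L₀·Dx.
L = (-96 - 864·x + 4608·x^2 + 4608·x^3)·Dx^2 + (-50 - 192·x + 672·x^2 + 9216·x^3 + 9216·x^4)·Dx^3 + (-3 + 23·x + 96·x^2 + 512·x^3 + 2304·x^4 + 2304·x^5)·Dx^4  (order 4).
h: a_k = 0, 0, 21/2, -9/2, -37/4, -243/20, 1267/10, -729/14, -42591/56, …
ICs: h(0) = 0, h′(0) = 0, h′′(0) = 21, h′′′(0) = -27.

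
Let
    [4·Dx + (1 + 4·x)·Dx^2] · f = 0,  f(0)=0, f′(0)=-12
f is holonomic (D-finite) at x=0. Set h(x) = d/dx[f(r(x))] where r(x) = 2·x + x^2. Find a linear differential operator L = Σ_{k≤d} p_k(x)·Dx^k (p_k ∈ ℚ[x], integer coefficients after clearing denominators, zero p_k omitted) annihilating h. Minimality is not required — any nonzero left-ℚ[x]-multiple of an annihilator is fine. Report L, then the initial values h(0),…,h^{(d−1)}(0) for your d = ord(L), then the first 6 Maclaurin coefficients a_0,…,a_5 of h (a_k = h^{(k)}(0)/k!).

f: a_k = 0, -12, 24, -64, 192, -3072/5, …
Substitute x→r, Dx→(1/r')Dx; clear ⇒ L₀.
h=h₀': d/dx-closure on L₀ ⇒ L.
L = (7 + 8·x + 4·x^2) + (1 + 9·x + 12·x^2 + 4·x^3)·Dx  (order 1).
h: a_k = -24, 168, -1248, 9312, -69504, 518784, …
ICs: h(0) = -24.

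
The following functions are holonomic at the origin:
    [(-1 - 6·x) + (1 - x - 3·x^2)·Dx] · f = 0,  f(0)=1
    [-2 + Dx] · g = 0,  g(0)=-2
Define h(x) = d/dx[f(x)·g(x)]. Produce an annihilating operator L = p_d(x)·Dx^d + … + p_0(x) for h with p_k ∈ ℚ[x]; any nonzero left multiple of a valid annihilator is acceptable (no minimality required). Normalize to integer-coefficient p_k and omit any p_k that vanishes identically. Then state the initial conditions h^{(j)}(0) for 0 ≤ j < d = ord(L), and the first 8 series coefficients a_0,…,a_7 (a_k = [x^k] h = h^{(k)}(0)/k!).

f: a_k = 1, 1, 4, 7, 19, 40, 97, 217, …
g: a_k = -2, -4, -4, -8/3, -4/3, -8/15, -8/45, -16/315, …
h₀=f·g: eliminate ⇒ L₀, order ≤ 1·1.
h=h₀': d/dx-closure on L₀ ⇒ L.
L = (16 + 30·x - 2·x^2 - 48·x^3 + 36·x^4) + (-3 - x + 19·x^2 + 6·x^3 - 18·x^4)·Dx  (order 1).
h: a_k = -6, -32, -110, -344, -2948/3, -40924/15, -109658/15, -1213888/63, …
ICs: h(0) = -6.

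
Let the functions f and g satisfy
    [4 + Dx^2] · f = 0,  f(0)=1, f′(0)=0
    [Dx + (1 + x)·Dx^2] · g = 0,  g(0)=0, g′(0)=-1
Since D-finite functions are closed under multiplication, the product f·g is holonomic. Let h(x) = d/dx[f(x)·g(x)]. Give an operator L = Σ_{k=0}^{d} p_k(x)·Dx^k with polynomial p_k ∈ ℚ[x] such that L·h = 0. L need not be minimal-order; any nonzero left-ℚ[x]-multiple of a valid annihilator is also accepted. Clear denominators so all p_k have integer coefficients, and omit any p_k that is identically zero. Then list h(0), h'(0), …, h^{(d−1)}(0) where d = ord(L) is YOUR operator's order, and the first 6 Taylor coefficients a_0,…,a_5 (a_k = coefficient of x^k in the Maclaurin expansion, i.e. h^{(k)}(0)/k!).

f: a_k = 1, 0, -2, 0, 2/3, 0, …
g: a_k = 0, -1, 1/2, -1/3, 1/4, -1/5, …
Product ⇒ symmetric product L₀, ord ≤ 4.
Derive L from L₀ (diff closure).
L = (-56 + 896·x + 4416·x^2 + 8064·x^3 + 7136·x^4 + 3072·x^5 + 512·x^6) + (72 + 776·x + 2080·x^2 + 2400·x^3 + 1280·x^4 + 256·x^5)·Dx + (70 + 824·x + 2780·x^2 + 4416·x^3 + 3664·x^4 + 1536·x^5 + 256·x^6)·Dx^2 + (18 + 194·x + 520·x^2 + 600·x^3 + 320·x^4 + 64·x^5)·Dx^3 + (21 + 150·x + 419·x^2 + 600·x^3 + 470·x^4 + 192·x^5 + 32·x^6)·Dx^4  (order 4).
h: a_k = -1, 1, 5, -3, -1, 0, …
ICs: h(0) = -1, h′(0) = 1, h′′(0) = 10, h′′′(0) = -18.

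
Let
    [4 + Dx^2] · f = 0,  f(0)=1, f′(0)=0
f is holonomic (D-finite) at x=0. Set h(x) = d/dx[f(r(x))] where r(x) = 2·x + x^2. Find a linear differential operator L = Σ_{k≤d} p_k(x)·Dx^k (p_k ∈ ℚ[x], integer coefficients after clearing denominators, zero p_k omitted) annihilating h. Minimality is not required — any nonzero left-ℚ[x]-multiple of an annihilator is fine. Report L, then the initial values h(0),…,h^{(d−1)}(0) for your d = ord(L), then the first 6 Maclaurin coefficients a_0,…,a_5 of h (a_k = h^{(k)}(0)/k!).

L = (19 + 64·x + 96·x^2 + 64·x^3 + 16·x^4) + (-3 - 3·x)·Dx + (1 + 2·x + x^2)·Dx^2  (order 2).
h: a_k = 0, -16, -24, 104/3, 320/3, 928/15, …
ICs: h(0) = 0, h′(0) = -16.

f: a_k = 1, 0, -2, 0, 2/3, 0, …
Substitute x→r, Dx→(1/r')Dx; clear ⇒ L₀.
h=h₀': d/dx-closure on L₀ ⇒ L.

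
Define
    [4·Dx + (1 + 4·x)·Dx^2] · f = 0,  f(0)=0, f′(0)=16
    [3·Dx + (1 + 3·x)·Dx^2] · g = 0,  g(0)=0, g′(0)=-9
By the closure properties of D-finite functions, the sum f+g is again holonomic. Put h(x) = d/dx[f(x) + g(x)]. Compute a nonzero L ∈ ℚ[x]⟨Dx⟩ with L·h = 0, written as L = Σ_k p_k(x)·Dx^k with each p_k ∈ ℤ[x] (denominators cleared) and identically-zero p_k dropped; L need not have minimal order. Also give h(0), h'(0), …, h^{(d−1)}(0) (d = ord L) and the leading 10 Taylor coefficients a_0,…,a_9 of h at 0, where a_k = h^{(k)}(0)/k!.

f: a_k = 0, 16, -32, 256/3, -256, 4096/5, -8192/3, 65536/7, -32768, 1048576/9, …
g: a_k = 0, -9, 27/2, -27, 243/4, -729/5, 729/2, -6561/7, 19683/8, -6561, …
h₀=f+g: left-lcm gives L₀, ord ≤ 4.
h₀' ⇒ L via d/dx closure of L₀.
L = 24 + (14 + 48·x)·Dx + (1 + 7·x + 12·x^2)·Dx^2  (order 2).
h: a_k = 7, -37, 175, -781, 3367, -14197, 58975, -242461, 989527, -4017157, …
ICs: h(0) = 7, h′(0) = -37.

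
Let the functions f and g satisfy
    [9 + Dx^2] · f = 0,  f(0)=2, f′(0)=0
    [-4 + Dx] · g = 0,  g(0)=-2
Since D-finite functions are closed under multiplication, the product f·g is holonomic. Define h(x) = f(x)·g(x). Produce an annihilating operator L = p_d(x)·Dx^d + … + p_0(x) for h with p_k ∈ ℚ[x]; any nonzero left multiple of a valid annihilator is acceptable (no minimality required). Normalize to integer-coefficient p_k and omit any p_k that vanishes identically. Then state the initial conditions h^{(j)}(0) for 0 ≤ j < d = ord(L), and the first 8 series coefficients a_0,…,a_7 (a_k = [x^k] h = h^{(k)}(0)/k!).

f: a_k = 2, 0, -9, 0, 27/4, 0, -81/40, 0, …
g: a_k = -2, -8, -16, -64/3, -64/3, -256/15, -512/45, -2048/315, …
f·g: L₀ = L_f ⊗_s L_g, ord ≤ 2·1.
L = 25 - 8·Dx + Dx^2  (order 2).
h: a_k = -4, -16, -14, 88/3, 527/6, 1558/15, 11753/180, 4031/315, …
ICs: h(0) = -4, h′(0) = -16.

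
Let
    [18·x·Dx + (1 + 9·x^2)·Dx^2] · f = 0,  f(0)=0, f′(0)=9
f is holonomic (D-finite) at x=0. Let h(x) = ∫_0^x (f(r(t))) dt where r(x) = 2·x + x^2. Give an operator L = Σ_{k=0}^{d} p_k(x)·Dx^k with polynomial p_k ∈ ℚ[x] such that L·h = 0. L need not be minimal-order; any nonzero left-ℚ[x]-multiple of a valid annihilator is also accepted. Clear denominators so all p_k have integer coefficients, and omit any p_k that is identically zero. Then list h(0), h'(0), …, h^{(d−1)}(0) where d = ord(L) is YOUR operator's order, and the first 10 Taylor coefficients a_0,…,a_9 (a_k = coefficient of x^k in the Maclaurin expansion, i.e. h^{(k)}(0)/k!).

f: a_k = 0, 9, 0, -27, 0, 729/5, 0, -6561/7, 0, 6561, …
L₀ from L_f via x↦r, Dx↦r'^{-1}Dx.
Integrate: L := L₀·Dx.
L = (-1 + 72·x + 144·x^2 + 108·x^3 + 27·x^4)·Dx^2 + (1 + x + 36·x^2 + 72·x^3 + 45·x^4 + 9·x^5)·Dx^3  (order 3).
h: a_k = 0, 0, 9, 3, -54, -324/5, 3753/5, 11637/7, -94770/7, -46008, …
ICs: h(0) = 0, h′(0) = 0, h′′(0) = 18.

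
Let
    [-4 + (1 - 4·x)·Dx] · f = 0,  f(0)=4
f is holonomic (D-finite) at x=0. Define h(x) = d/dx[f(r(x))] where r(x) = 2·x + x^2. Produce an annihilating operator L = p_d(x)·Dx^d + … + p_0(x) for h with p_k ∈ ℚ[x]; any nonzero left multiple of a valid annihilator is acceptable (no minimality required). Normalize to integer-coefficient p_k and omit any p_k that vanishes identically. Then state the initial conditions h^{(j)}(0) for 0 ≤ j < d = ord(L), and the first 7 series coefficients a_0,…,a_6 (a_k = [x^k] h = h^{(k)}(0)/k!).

L = (17 + 24·x + 12·x^2) + (-1 + 7·x + 12·x^2 + 4·x^3)·Dx  (order 1).
h: a_k = 32, 544, 6912, 78080, 826880, 8406528, 83091456, …
ICs: h(0) = 32.

f: a_k = 4, 16, 64, 256, 1024, 4096, 16384, …
h₀=f(r): pull back L_f along r ⇒ L₀.
Derive L from L₀ (diff closure).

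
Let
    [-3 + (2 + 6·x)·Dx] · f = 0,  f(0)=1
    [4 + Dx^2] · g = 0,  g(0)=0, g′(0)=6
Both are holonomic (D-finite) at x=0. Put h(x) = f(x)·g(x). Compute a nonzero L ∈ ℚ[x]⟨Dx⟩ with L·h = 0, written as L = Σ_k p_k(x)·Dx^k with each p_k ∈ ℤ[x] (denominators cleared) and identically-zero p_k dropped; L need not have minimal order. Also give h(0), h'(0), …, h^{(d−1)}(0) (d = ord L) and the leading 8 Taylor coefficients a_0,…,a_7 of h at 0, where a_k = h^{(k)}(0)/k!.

L = (43 + 96·x + 144·x^2) + (-12 - 36·x)·Dx + (4 + 24·x + 36·x^2)·Dx^2  (order 2).
h: a_k = 0, 6, 9, -43/4, 33/8, -4379/320, 21963/640, -838883/10752, …
ICs: h(0) = 0, h′(0) = 6.

f: a_k = 1, 3/2, -9/8, 27/16, -405/128, 1701/256, -15309/1024, 72171/2048, …
g: a_k = 0, 6, 0, -4, 0, 4/5, 0, -8/105, …
Product ⇒ symmetric product L₀, ord ≤ 2.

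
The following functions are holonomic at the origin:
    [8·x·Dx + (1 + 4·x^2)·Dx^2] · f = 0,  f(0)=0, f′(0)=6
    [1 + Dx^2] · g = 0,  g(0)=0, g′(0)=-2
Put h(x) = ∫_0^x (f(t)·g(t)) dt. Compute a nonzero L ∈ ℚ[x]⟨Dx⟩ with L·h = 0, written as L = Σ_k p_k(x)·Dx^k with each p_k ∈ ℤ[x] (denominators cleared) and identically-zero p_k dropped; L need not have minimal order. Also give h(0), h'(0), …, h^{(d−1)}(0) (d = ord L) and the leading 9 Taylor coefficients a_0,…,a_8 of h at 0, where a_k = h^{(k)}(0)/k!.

f: a_k = 0, 6, 0, -8, 0, 96/5, 0, -384/7, 0, …
g: a_k = 0, -2, 0, 1/3, 0, -1/60, 0, 1/2520, 0, …
Sym-product of L_f,L_g gives L₀ (≤ ord 4).
h=∫₀ˣh₀: take L = L₀·Dx.
L = (85 + 944·x^2 + 416·x^4 + 256·x^6 + 256·x^8)·Dx + (144·x + 704·x^3 + 768·x^5 + 1024·x^7)·Dx^2 + (90 + 992·x^2 + 576·x^4 + 512·x^6 + 512·x^8)·Dx^3 + (144·x + 704·x^3 + 768·x^5 + 1024·x^7)·Dx^4 + (5 + 48·x^2 + 160·x^4 + 256·x^6 + 256·x^8)·Dx^5  (order 5).
h: a_k = 0, 0, 0, -4, 0, 18/5, 0, -247/42, 0, …
ICs: h(0) = 0, h′(0) = 0, h′′(0) = 0, h′′′(0) = -24, h′′′′(0) = 0.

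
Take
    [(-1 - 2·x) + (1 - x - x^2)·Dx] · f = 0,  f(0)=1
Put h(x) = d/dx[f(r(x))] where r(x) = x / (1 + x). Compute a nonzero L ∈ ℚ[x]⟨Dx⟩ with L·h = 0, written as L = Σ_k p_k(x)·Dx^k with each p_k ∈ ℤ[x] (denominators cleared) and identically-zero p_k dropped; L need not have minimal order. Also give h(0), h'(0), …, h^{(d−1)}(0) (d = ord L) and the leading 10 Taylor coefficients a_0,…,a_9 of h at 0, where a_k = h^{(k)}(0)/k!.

L = (2 + 6·x + 12·x^2 + 6·x^3) + (-1 - 5·x - 6·x^2 + x^3 + 3·x^4)·Dx  (order 1).
h: a_k = 1, 2, 0, 4, -5, 12, -21, 40, -72, 130, …
ICs: h(0) = 1.

f: a_k = 1, 1, 2, 3, 5, 8, 13, 21, 34, 55, …
Substitute x→r, Dx→(1/r')Dx; clear ⇒ L₀.
h₀' ⇒ L via d/dx closure of L₀.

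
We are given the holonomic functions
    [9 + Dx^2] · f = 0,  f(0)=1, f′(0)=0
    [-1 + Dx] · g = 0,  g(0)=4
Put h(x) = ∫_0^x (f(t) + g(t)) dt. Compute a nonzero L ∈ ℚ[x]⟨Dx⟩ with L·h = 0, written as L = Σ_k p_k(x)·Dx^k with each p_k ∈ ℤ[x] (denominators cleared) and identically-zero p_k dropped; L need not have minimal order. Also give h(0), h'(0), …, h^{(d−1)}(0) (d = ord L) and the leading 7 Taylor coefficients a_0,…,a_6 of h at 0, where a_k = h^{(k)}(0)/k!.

f: a_k = 1, 0, -9/2, 0, 27/8, 0, -81/80, …
g: a_k = 4, 4, 2, 2/3, 1/6, 1/30, 1/180, …
L₀ := lclm(L_f,L_g); ord L₀ ≤ 2+1.
h=∫₀ˣh₀: take L = L₀·Dx.
L = -9·Dx + 9·Dx^2 - Dx^3 + Dx^4  (order 4).
h: a_k = 0, 5, 2, -5/6, 1/6, 17/24, 1/180, …
ICs: h(0) = 0, h′(0) = 5, h′′(0) = 4, h′′′(0) = -5.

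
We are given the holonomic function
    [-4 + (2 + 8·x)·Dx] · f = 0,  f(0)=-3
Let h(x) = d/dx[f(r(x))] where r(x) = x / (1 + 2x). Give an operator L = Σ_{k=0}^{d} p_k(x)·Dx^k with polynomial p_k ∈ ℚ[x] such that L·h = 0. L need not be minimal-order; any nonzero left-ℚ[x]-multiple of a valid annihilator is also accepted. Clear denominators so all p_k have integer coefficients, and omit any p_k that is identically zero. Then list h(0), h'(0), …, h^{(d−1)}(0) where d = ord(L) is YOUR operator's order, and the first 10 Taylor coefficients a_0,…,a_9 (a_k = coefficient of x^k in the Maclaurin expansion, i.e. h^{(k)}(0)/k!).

L = (-6 - 24·x) + (-1 - 8·x - 12·x^2)·Dx  (order 1).
h: a_k = -6, 36, -180, 888, -4500, 23544, -126504, 693360, -3855492, 21666840, …
ICs: h(0) = -6.

f: a_k = -3, -6, 6, -12, 30, -84, 252, -792, 2574, -8580, …
Substitute x→r, Dx→(1/r')Dx; clear ⇒ L₀.
h₀' ⇒ L via d/dx closure of L₀.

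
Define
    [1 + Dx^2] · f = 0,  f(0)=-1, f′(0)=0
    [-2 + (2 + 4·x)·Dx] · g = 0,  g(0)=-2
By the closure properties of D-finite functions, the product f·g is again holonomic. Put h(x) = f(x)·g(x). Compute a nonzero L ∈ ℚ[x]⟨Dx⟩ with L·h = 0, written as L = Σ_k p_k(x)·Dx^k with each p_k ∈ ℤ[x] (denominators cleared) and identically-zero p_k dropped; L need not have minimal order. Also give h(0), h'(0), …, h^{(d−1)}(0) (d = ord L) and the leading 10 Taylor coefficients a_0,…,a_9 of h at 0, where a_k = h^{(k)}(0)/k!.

f: a_k = -1, 0, 1/2, 0, -1/24, 0, 1/720, 0, -1/40320, 0, …
g: a_k = -2, -2, 1, -1, 5/4, -7/4, 21/8, -33/8, 429/64, -715/64, …
Sym-product of L_f,L_g gives L₀ (≤ ord 2).
L = (4 + 4·x + 4·x^2) + (-2 - 4·x)·Dx + (1 + 4·x + 4·x^2)·Dx^2  (order 2).
h: a_k = 2, 2, -2, 0, -2/3, 4/3, -92/45, 148/45, -1714/315, 964/105, …
ICs: h(0) = 2, h′(0) = 2.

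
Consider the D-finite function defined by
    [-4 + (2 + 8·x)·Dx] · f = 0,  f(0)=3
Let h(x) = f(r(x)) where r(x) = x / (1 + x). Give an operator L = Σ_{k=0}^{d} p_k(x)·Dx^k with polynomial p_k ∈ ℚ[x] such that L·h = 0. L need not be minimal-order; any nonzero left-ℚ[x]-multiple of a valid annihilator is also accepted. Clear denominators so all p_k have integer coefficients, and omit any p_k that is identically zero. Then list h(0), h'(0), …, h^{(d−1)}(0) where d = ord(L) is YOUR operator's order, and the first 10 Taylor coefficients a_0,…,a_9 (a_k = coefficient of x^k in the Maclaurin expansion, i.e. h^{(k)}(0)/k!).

f: a_k = 3, 6, -6, 12, -30, 84, -252, 792, -2574, 8580, …
f∘r: x↦r, Dx↦Dx/r' in L_f ⇒ L₀.
L = -2 + (1 + 6·x + 5·x^2)·Dx  (order 1).
h: a_k = 3, 6, -12, 30, -90, 306, -1128, 4386, -17700, 73410, …
ICs: h(0) = 3.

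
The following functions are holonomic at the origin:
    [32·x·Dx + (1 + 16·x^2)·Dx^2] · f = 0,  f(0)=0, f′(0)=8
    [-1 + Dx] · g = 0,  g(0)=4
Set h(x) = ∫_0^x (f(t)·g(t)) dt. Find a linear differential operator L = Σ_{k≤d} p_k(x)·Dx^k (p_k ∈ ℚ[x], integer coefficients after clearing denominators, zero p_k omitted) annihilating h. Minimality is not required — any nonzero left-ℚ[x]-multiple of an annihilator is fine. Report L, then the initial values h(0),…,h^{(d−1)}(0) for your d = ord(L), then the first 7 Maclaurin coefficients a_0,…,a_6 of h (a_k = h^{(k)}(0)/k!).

f: a_k = 0, 8, 0, -128/3, 0, 2048/5, 0, …
g: a_k = 4, 4, 2, 2/3, 1/6, 1/30, 1/180, …
f·g: L₀ = L_f ⊗_s L_g, ord ≤ 2·1.
h=∫h₀ ⇒ L = L₀·Dx.
L = (1 - 32·x + 16·x^2)·Dx + (-2 + 32·x - 32·x^2)·Dx^2 + (1 + 16·x^2)·Dx^3  (order 3).
h: a_k = 0, 0, 16, 32/3, -116/3, -496/15, 3886/15, …
ICs: h(0) = 0, h′(0) = 0, h′′(0) = 32.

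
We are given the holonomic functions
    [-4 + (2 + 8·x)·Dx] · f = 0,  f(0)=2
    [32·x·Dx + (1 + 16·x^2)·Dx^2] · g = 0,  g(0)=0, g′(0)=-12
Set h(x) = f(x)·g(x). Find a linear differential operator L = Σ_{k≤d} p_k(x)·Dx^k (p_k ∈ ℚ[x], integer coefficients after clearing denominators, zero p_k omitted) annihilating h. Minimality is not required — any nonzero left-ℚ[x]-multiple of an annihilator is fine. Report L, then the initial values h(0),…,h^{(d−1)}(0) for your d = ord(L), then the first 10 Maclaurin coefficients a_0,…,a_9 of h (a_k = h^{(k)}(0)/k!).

L = (12 - 64·x - 64·x^2) + (-4 + 16·x + 192·x^2 + 256·x^3)·Dx + (1 + 8·x + 32·x^2 + 128·x^3 + 256·x^4)·Dx^2  (order 2).
h: a_k = 0, -24, -48, 176, 160, -6224/5, -13088/5, 603296/35, 714688/35, -3795152/21, …
ICs: h(0) = 0, h′(0) = -24.

f: a_k = 2, 4, -4, 8, -20, 56, -168, 528, -1716, 5720, …
g: a_k = 0, -12, 0, 64, 0, -3072/5, 0, 49152/7, 0, -262144/3, …
f·g: L₀ = L_f ⊗_s L_g, ord ≤ 1·2.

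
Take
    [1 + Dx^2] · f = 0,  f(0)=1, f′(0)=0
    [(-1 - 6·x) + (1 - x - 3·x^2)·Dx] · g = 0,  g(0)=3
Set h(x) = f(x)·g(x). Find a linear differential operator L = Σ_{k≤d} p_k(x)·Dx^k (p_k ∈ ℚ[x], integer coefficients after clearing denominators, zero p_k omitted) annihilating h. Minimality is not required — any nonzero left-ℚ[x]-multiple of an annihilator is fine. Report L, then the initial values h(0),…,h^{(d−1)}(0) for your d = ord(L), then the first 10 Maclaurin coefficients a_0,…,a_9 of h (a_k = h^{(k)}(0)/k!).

L = (5 + x + 3·x^2) + (2 + 12·x)·Dx + (-1 + x + 3·x^2)·Dx^2  (order 2).
h: a_k = 3, 3, 21/2, 39/2, 409/8, 877/8, 63119/240, 142049/240, 18558737/13440, 42422969/13440, …
ICs: h(0) = 3, h′(0) = 3.

f: a_k = 1, 0, -1/2, 0, 1/24, 0, -1/720, 0, 1/40320, 0, …
g: a_k = 3, 3, 12, 21, 57, 120, 291, 651, 1524, 3477, …
Product ⇒ symmetric product L₀, ord ≤ 2.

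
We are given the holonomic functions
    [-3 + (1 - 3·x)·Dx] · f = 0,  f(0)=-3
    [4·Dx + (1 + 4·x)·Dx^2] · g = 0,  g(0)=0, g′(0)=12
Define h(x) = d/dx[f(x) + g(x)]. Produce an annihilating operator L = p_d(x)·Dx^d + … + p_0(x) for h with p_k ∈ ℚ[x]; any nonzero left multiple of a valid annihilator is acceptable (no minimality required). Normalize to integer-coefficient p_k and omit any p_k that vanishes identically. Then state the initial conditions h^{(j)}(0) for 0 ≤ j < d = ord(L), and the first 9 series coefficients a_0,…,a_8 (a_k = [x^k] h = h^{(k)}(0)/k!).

f: a_k = -3, -9, -27, -81, -243, -729, -2187, -6561, -19683, …
g: a_k = 0, 12, -24, 64, -192, 3072/5, -2048, 49152/7, -24576, …
Sum ⇒ L₀ = lclm(L_f,L_g) in ℚ(x)⟨Dx⟩.
Derive L from L₀ (diff closure).
L = (204 + 144·x) + (11 + 312·x + 288·x^2)·Dx + (-5 - 11·x + 54·x^2 + 72·x^3)·Dx^2  (order 2).
h: a_k = 3, -102, -51, -1740, -573, -25410, 3225, -354072, 254991, …
ICs: h(0) = 3, h′(0) = -102.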